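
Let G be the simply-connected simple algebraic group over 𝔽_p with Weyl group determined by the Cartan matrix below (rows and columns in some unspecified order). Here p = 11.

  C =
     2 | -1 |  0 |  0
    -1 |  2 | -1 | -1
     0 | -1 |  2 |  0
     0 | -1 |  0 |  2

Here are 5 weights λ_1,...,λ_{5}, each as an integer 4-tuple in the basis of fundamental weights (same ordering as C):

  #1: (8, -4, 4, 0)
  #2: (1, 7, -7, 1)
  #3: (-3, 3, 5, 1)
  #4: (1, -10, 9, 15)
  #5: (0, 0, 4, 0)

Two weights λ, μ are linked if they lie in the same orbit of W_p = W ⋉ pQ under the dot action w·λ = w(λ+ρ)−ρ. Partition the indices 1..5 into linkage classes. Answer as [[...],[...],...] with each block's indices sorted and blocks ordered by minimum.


D_4 Cartan matrix, 4 simple roots permuted; ρ=(1,1,1,1).

Ā_11 reps of the 5 weights (D_4, coords as presented):

  [1] (6, 0, 2, 2);  [2] (1, 1, 5, 1);  [3] (1, 1, 5, 1);  [4] (1, 1, 5, 1);  [5] (1, 1, 5, 1)

Linkage partition of the 5 weights (2 classes, p=11):

[[1], [2, 3, 4, 5]]


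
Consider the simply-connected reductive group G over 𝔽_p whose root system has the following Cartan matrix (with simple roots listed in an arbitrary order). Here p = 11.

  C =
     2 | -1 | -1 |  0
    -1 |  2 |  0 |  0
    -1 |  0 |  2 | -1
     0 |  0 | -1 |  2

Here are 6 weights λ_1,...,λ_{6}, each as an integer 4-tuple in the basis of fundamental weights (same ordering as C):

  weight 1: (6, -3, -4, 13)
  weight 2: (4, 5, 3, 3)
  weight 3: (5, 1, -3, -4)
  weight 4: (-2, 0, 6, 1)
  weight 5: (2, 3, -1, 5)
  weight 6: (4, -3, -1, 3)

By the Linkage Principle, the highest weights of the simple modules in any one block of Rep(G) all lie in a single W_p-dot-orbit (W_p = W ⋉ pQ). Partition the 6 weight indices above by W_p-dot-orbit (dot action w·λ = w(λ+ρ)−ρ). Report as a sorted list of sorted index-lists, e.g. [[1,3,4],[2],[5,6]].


Cartan matrix: type A_4 (|W|=120); un-permuting the 4 rows.

Folding the 6 weights λ_j+ρ into Ā_11 (reps in the given 4-coord order):

  λ_1+ρ ↦ (3, 2, 0, 4);  λ_2+ρ ↦ (3, 2, 0, 4);  λ_3+ρ ↦ (1, 2, 3, 2);  λ_4+ρ ↦ (1, 0, 6, 2);  λ_5+ρ ↦ (3, 2, 0, 4);  λ_6+ρ ↦ (3, 2, 0, 4)

Partition of {1..6} into 3 W_11-dot-orbits:

[[1, 2, 5, 6], [3], [4]]


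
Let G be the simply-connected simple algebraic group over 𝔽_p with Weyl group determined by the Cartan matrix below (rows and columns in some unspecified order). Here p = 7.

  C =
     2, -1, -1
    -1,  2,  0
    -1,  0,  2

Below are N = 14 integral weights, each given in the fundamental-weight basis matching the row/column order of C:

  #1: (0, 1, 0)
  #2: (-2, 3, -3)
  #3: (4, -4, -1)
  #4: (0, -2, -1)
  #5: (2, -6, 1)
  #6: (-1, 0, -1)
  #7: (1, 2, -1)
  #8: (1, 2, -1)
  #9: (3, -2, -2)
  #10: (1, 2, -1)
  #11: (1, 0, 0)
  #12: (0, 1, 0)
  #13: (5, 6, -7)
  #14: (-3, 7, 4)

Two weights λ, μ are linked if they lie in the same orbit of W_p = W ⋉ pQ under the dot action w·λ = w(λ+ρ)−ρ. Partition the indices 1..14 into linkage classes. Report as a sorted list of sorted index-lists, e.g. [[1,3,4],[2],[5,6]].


Cartan matrix: type A_3 (|W|=24); un-permuting the 3 rows.

Each λ_j+ρ reduced to Ā_7; 3-tuples below use C's row order:

  λ_1+ρ ↦ (1, 2, 1) · λ_2+ρ ↦ (2, 1, 1) · λ_3+ρ ↦ (2, 3, 0) · λ_4+ρ ↦ (0, 1, 0) · λ_5+ρ ↦ (2, 3, 0) · λ_6+ρ ↦ (0, 1, 0) · λ_7+ρ ↦ (2, 3, 0) · λ_8+ρ ↦ (2, 3, 0) · λ_9+ρ ↦ (2, 1, 1) · λ_10+ρ ↦ (2, 3, 0) · λ_11+ρ ↦ (2, 1, 1) · λ_12+ρ ↦ (1, 2, 1) · λ_13+ρ ↦ (0, 1, 0) · λ_14+ρ ↦ (1, 2, 1)

The 14 indices split into 4 linkage classes (same alcove rep ⇔ same W_7-dot-orbit):

[[1, 12, 14], [2, 9, 11], [3, 5, 7, 8, 10], [4, 6, 13]]


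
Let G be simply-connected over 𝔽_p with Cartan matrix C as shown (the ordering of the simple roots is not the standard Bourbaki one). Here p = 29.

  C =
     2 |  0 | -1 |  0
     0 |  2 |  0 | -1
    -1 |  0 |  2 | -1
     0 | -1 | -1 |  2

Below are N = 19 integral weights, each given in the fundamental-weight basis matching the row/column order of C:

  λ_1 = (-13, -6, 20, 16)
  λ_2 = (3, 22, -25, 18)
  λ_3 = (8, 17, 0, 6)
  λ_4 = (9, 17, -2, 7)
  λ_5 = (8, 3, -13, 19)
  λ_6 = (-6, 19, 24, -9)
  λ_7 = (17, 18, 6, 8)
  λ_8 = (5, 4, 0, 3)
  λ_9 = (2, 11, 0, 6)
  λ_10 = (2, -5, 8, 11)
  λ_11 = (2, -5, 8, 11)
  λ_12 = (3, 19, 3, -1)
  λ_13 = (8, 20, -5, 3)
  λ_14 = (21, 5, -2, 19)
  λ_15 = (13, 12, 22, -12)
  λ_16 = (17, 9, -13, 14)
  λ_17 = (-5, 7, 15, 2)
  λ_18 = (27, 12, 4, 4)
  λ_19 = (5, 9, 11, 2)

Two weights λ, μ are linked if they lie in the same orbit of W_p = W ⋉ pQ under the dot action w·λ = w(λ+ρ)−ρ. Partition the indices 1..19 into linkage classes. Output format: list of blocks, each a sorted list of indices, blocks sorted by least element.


Type A_4, rank 4, |W|=120; reorder rows/cols to standard.

Alcove-folded reps (p=29, 19 weights, presented ϖ-order):

  λ_1 → (3, 4, 9, 8) · λ_2 → (6, 5, 1, 4) · λ_3 → (3, 12, 1, 7) · λ_4 → (3, 12, 1, 7) · λ_5 → (3, 4, 9, 8) · λ_6 → (3, 4, 9, 8) · λ_7 → (6, 5, 1, 4) · λ_8 → (6, 5, 1, 4) · λ_9 → (3, 12, 1, 7) · λ_10 → (3, 4, 9, 8) · λ_11 → (3, 4, 9, 8) · λ_12 → (4, 20, 4, 0) · λ_13 → (4, 20, 4, 0) · λ_14 → (3, 12, 1, 7) · λ_15 → (4, 8, 12, 3) · λ_16 → (4, 8, 12, 3) · λ_17 → (4, 8, 12, 3) · λ_18 → (6, 5, 1, 4) · λ_19 → (4, 8, 12, 3)

Grouping the 19 weights by Ā_29-representative: 5 linkage classes.

[[1, 5, 6, 10, 11], [2, 7, 8, 18], [3, 4, 9, 14], [12, 13], [15, 16, 17, 19]]


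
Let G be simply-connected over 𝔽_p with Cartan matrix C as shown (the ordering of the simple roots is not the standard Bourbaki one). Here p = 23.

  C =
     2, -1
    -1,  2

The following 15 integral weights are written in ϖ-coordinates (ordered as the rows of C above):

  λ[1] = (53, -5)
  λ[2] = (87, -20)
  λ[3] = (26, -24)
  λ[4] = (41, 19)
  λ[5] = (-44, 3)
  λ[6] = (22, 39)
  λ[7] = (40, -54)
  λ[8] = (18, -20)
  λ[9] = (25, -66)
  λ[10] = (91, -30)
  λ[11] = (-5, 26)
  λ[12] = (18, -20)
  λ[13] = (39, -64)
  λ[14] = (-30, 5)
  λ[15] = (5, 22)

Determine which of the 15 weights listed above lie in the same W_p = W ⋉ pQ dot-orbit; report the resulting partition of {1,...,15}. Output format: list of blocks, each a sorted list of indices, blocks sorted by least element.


A_2 Cartan matrix, 2 simple roots permuted; ρ=(1,1).

Alcove-folded reps (p=23, 15 weights, presented ϖ-order):

  λ_1+ρ ↦ (4, 15) · λ_2+ρ ↦ (0, 19) · λ_3+ρ ↦ (0, 19) · λ_4+ρ ↦ (16, 3) · λ_5+ρ ↦ (16, 3) · λ_6+ρ ↦ (0, 17) · λ_7+ρ ↦ (11, 7) · λ_8+ρ ↦ (0, 19) · λ_9+ρ ↦ (16, 3) · λ_10+ρ ↦ (0, 17) · λ_11+ρ ↦ (0, 19) · λ_12+ρ ↦ (0, 19) · λ_13+ρ ↦ (0, 17) · λ_14+ρ ↦ (0, 17) · λ_15+ρ ↦ (0, 17)

Linkage partition of the 15 weights (5 classes, p=23):

[[1], [2, 3, 8, 11, 12], [4, 5, 9], [6, 10, 13, 14, 15], [7]]


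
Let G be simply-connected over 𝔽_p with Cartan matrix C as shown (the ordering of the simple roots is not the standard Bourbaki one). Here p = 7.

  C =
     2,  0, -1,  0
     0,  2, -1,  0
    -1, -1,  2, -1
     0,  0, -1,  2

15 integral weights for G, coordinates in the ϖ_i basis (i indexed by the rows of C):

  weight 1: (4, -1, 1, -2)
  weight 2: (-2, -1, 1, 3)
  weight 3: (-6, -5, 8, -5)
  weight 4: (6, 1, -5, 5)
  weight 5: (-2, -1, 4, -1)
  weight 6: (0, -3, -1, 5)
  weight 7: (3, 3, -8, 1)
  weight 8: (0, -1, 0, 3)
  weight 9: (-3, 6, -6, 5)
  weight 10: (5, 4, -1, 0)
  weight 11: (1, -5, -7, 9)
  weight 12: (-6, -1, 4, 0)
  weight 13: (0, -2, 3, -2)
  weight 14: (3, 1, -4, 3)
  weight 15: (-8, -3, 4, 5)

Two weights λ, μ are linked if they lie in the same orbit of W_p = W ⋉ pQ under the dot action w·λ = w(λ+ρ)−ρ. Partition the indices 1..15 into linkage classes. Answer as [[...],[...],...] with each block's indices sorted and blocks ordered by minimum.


Type D_4, rank 4, |W|=192; reorder rows/cols to standard.

Folding the 15 weights λ_j+ρ into Ā_7 (reps in the given 4-coord order):

  λ_1+ρ ↦ (5, 0, 0, 1);  λ_2+ρ ↦ (1, 0, 1, 4);  λ_3+ρ ↦ (1, 0, 2, 0);  λ_4+ρ ↦ (1, 0, 2, 0);  λ_5+ρ ↦ (1, 0, 2, 0);  λ_6+ρ ↦ (1, 0, 1, 4);  λ_7+ρ ↦ (1, 1, 2, 1);  λ_8+ρ ↦ (1, 0, 1, 4);  λ_9+ρ ↦ (5, 0, 0, 1);  λ_10+ρ ↦ (1, 0, 1, 4);  λ_11+ρ ↦ (1, 1, 2, 1);  λ_12+ρ ↦ (5, 0, 0, 1);  λ_13+ρ ↦ (1, 1, 2, 1);  λ_14+ρ ↦ (1, 1, 2, 1);  λ_15+ρ ↦ (1, 0, 2, 0)

4 distinct reps among the 15 weights ⇒ 4 W_7-linkage classes:

[[1, 9, 12], [2, 6, 8, 10], [3, 4, 5, 15], [7, 11, 13, 14]]


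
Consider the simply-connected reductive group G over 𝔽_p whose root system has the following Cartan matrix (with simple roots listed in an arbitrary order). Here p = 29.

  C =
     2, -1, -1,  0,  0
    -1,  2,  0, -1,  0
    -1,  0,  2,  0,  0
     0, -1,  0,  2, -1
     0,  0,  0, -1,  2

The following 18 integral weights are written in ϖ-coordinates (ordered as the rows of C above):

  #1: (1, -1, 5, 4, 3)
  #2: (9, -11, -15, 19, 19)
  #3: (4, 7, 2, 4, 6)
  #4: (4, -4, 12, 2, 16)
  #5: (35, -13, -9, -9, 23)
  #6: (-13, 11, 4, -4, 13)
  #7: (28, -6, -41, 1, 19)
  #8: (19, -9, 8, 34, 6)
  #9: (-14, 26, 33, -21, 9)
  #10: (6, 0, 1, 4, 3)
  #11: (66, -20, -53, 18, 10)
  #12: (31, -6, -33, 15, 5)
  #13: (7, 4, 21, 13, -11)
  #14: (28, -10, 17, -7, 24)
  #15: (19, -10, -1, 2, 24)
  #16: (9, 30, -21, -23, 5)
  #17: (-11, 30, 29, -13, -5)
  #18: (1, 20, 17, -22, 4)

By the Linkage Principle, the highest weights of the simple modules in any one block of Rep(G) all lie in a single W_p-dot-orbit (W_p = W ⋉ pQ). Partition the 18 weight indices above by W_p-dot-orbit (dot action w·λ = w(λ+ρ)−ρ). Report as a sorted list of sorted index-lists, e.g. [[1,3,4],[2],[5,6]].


Root system A_5: the 5×5 matrix C matches after relabeling.

Alcove-folded reps (p=29, 18 weights, presented ϖ-order):

  λ_1+ρ ↦ (2, 0, 6, 5, 4);  λ_2+ρ ↦ (1, 3, 10, 6, 9);  λ_3+ρ ↦ (5, 8, 3, 5, 7);  λ_4+ρ ↦ (2, 3, 7, 0, 11);  λ_5+ρ ↦ (5, 8, 3, 5, 7);  λ_6+ρ ↦ (2, 3, 7, 0, 11);  λ_7+ρ ↦ (2, 3, 7, 0, 11);  λ_8+ρ ↦ (2, 0, 6, 5, 4);  λ_9+ρ ↦ (7, 1, 2, 5, 4);  λ_10+ρ ↦ (7, 1, 2, 5, 4);  λ_11+ρ ↦ (1, 3, 10, 6, 9);  λ_12+ρ ↦ (2, 3, 7, 0, 11);  λ_13+ρ ↦ (7, 1, 2, 5, 4);  λ_14+ρ ↦ (1, 3, 10, 6, 9);  λ_15+ρ ↦ (1, 3, 10, 6, 9);  λ_16+ρ ↦ (7, 1, 2, 5, 4);  λ_17+ρ ↦ (7, 1, 2, 5, 4);  λ_18+ρ ↦ (2, 0, 6, 5, 4)

Partition of {1..18} into 5 W_29-dot-orbits:

[[1, 8, 18], [2, 11, 14, 15], [3, 5], [4, 6, 7, 12], [9, 10, 13, 16, 17]]


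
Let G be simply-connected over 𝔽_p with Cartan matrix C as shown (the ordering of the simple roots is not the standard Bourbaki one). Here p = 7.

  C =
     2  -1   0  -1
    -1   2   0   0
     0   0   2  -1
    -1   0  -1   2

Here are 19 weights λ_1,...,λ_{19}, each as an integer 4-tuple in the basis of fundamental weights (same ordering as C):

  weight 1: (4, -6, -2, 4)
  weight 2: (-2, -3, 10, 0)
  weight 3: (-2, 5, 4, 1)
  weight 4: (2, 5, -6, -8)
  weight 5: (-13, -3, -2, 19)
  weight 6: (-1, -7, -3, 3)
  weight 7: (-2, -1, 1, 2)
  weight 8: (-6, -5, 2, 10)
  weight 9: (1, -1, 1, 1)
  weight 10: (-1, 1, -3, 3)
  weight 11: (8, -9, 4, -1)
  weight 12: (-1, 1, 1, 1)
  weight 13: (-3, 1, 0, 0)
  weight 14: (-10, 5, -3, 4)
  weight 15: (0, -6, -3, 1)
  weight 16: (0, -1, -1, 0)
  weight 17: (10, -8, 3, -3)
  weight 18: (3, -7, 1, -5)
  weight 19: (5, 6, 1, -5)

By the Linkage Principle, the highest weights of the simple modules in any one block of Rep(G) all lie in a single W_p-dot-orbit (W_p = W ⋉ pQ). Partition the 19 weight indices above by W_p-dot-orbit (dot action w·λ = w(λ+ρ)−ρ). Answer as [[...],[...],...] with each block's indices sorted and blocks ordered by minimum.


Root system A_4: the 4×4 matrix C matches after relabeling.

λ_j+ρ reflected into Ā_7 (⟨·,θ^∨⟩≤7); 4-tuples as given:

  [1] (0, 2, 2, 2);  [2] (2, 0, 2, 2);  [3] (1, 0, 0, 1);  [4] (0, 2, 2, 2);  [5] (1, 0, 0, 1);  [6] (2, 0, 2, 2);  [7] (0, 1, 2, 2);  [8] (0, 2, 2, 2);  [9] (2, 0, 2, 2);  [10] (0, 2, 2, 2);  [11] (1, 0, 0, 1);  [12] (0, 2, 2, 2);  [13] (1, 0, 0, 1);  [14] (0, 1, 2, 2);  [15] (0, 1, 2, 2);  [16] (1, 0, 0, 1);  [17] (0, 1, 2, 2);  [18] (2, 0, 2, 2);  [19] (0, 1, 2, 2)

The 19 indices split into 4 linkage classes (same alcove rep ⇔ same W_7-dot-orbit):

[[1, 4, 8, 10, 12], [2, 6, 9, 18], [3, 5, 11, 13, 16], [7, 14, 15, 17, 19]]


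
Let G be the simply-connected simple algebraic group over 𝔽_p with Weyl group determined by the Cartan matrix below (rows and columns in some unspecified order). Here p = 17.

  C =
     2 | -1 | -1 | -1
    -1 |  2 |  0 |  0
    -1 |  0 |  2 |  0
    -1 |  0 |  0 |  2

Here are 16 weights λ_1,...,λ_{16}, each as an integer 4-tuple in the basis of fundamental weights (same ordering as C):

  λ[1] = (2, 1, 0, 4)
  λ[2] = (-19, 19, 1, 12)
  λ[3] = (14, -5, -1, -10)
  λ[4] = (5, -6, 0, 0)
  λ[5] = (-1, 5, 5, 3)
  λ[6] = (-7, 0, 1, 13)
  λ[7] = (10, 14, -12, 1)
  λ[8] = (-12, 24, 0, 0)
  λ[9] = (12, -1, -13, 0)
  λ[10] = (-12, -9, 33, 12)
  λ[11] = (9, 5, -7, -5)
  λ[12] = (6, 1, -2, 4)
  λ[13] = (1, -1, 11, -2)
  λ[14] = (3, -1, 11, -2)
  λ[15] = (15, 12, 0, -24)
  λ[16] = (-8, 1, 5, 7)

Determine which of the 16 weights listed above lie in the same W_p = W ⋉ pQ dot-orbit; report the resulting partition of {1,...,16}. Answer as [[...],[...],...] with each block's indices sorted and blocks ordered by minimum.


Cartan matrix: type D_4 (|W|=192); un-permuting the 4 rows.

Ā_17 reps of the 16 weights (D_4, coords as presented):

  [1] (3, 2, 1, 5)
  [2] (1, 0, 12, 1)
  [3] (2, 4, 0, 9)
  [4] (1, 5, 1, 1)
  [5] (0, 6, 6, 4)
  [6] (3, 2, 1, 5)
  [7] (2, 4, 0, 9)
  [8] (1, 5, 1, 1)
  [9] (1, 0, 12, 1)
  [10] (2, 4, 0, 9)
  [11] (0, 6, 6, 4)
  [12] (3, 2, 1, 5)
  [13] (1, 0, 12, 1)
  [14] (1, 0, 12, 1)
  [15] (0, 6, 6, 4)
  [16] (1, 5, 1, 1)

The 16 indices split into 5 linkage classes (same alcove rep ⇔ same W_17-dot-orbit):

[[1, 6, 12], [2, 9, 13, 14], [3, 7, 10], [4, 8, 16], [5, 11, 15]]


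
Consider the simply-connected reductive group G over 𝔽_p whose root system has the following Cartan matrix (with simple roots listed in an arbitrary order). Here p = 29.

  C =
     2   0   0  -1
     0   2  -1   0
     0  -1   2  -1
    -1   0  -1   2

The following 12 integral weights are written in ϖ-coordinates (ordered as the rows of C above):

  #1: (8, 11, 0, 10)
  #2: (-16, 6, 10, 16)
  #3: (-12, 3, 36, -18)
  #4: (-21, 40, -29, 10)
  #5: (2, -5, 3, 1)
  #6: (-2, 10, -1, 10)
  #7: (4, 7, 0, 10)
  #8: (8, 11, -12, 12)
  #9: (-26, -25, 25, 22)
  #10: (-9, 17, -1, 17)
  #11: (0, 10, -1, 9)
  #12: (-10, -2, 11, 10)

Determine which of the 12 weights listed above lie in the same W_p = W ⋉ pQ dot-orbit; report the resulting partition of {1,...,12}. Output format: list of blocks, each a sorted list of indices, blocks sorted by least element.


Type A_4, rank 4, |W|=120; reorder rows/cols to standard.

Alcove-folded reps (p=29, 12 weights, presented ϖ-order):

    λ_1+ρ ↦ (5, 8, 1, 11)
    λ_2+ρ ↦ (9, 1, 11, 2)
    λ_3+ρ ↦ (5, 8, 1, 11)
    λ_4+ρ ↦ (5, 8, 1, 11)
    λ_5+ρ ↦ (3, 4, 0, 2)
    λ_6+ρ ↦ (1, 11, 0, 10)
    λ_7+ρ ↦ (5, 8, 1, 11)
    λ_8+ρ ↦ (9, 1, 11, 2)
    λ_9+ρ ↦ (3, 4, 0, 2)
    λ_10+ρ ↦ (1, 11, 0, 10)
    λ_11+ρ ↦ (1, 11, 0, 10)
    λ_12+ρ ↦ (9, 1, 11, 2)

These 12 weights hit 4 W_29-dot-orbits; sizes (4, 3, 2, 3):

[[1, 3, 4, 7], [2, 8, 12], [5, 9], [6, 10, 11]]


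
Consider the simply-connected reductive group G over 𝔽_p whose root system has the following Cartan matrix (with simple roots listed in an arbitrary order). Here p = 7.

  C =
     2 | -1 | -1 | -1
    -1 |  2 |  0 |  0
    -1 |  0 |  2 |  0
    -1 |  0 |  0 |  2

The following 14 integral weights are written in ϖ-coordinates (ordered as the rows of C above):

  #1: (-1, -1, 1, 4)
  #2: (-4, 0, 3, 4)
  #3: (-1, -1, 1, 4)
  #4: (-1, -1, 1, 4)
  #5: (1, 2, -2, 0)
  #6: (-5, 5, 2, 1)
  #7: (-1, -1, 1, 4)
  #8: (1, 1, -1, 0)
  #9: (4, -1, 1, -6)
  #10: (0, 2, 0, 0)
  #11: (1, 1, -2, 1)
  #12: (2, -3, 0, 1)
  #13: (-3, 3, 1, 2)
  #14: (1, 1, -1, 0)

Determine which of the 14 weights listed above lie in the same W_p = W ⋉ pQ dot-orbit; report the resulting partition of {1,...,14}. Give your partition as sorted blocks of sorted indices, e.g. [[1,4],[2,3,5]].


D_4 Cartan matrix, 4 simple roots permuted; ρ=(1,1,1,1).

Folding the 14 weights λ_j+ρ into Ā_7 (reps in the given 4-coord order):

  1: (0, 0, 2, 5)
  2: (1, 2, 1, 2)
  3: (0, 0, 2, 5)
  4: (0, 0, 2, 5)
  5: (1, 3, 1, 1)
  6: (1, 2, 1, 2)
  7: (0, 0, 2, 5)
  8: (2, 2, 0, 1)
  9: (0, 0, 2, 5)
  10: (1, 3, 1, 1)
  11: (1, 2, 1, 2)
  12: (1, 2, 1, 2)
  13: (2, 2, 0, 1)
  14: (2, 2, 0, 1)

4 distinct reps among the 14 weights ⇒ 4 W_7-linkage classes:

[[1, 3, 4, 7, 9], [2, 6, 11, 12], [5, 10], [8, 13, 14]]


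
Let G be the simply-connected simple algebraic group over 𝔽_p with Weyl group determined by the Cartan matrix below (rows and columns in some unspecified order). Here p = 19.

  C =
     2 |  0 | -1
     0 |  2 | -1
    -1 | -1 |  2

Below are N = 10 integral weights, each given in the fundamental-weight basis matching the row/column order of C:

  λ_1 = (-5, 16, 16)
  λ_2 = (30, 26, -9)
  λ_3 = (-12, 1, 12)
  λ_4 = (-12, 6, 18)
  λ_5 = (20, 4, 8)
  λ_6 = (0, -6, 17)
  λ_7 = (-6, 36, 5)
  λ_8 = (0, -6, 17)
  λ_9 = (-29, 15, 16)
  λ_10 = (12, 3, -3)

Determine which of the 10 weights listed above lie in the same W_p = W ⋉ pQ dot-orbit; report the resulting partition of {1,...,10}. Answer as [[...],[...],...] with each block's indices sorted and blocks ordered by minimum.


Dynkin diagram of C (from the 4 off-diagonal −1 entries): A_3.

Each λ_j+ρ reduced to Ā_19; 3-tuples below use C's row order:

  λ_1+ρ ↦ (11, 2, 2)
  λ_2+ρ ↦ (4, 0, 8)
  λ_3+ρ ↦ (11, 2, 2)
  λ_4+ρ ↦ (4, 0, 8)
  λ_5+ρ ↦ (3, 9, 2)
  λ_6+ρ ↦ (1, 5, 13)
  λ_7+ρ ↦ (1, 5, 13)
  λ_8+ρ ↦ (1, 5, 13)
  λ_9+ρ ↦ (3, 9, 2)
  λ_10+ρ ↦ (11, 2, 2)

These 10 weights hit 4 W_19-dot-orbits; sizes (3, 2, 2, 3):

[[1, 3, 10], [2, 4], [5, 9], [6, 7, 8]]


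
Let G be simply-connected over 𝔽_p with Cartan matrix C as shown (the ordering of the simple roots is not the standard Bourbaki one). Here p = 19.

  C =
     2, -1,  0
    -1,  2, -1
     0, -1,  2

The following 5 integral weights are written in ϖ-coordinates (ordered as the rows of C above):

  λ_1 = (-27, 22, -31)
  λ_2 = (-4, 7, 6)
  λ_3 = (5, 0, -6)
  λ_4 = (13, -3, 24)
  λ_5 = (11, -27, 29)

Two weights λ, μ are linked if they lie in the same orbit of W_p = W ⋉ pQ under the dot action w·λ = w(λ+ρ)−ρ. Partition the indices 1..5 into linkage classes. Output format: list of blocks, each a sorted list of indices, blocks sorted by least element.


Cartan matrix: type A_3 (|W|=24); un-permuting the 3 rows.

Ā_19 reps of the 5 weights (A_3, coords as presented):

  λ_1+ρ ↦ (3, 5, 7);  λ_2+ρ ↦ (3, 5, 7);  λ_3+ρ ↦ (2, 4, 1);  λ_4+ρ ↦ (2, 4, 1);  λ_5+ρ ↦ (3, 5, 7)

Partition of {1..5} into 2 W_19-dot-orbits:

[[1, 2, 5], [3, 4]]


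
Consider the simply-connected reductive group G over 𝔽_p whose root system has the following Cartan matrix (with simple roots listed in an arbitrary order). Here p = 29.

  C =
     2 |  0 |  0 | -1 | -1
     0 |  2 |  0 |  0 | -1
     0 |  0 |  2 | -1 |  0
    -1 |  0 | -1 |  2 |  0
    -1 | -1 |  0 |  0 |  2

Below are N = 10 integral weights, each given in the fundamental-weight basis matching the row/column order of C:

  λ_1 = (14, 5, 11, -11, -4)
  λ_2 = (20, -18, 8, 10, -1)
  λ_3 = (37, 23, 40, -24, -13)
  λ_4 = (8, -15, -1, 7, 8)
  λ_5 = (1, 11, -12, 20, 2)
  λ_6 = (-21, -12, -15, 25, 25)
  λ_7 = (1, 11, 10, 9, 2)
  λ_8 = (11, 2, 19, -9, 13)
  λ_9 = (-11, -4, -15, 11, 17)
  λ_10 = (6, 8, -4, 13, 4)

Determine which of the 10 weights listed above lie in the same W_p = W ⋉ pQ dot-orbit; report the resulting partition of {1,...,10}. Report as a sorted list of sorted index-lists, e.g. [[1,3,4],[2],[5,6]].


A_5 Cartan matrix, 5 simple roots permuted; ρ=(1,1,1,1,1).

λ_j+ρ reflected into Ā_29 (⟨·,θ^∨⟩≤29); 5-tuples as given:

  1: (2, 3, 2, 10, 3);  2: (4, 9, 0, 8, 5);  3: (2, 3, 2, 10, 3);  4: (4, 9, 0, 8, 5);  5: (2, 3, 2, 10, 3);  6: (7, 3, 3, 8, 5);  7: (2, 3, 2, 10, 3);  8: (4, 9, 0, 8, 5);  9: (2, 3, 2, 10, 3);  10: (7, 3, 3, 8, 5)

3 distinct reps among the 10 weights ⇒ 3 W_29-linkage classes:

[[1, 3, 5, 7, 9], [2, 4, 8], [6, 10]]


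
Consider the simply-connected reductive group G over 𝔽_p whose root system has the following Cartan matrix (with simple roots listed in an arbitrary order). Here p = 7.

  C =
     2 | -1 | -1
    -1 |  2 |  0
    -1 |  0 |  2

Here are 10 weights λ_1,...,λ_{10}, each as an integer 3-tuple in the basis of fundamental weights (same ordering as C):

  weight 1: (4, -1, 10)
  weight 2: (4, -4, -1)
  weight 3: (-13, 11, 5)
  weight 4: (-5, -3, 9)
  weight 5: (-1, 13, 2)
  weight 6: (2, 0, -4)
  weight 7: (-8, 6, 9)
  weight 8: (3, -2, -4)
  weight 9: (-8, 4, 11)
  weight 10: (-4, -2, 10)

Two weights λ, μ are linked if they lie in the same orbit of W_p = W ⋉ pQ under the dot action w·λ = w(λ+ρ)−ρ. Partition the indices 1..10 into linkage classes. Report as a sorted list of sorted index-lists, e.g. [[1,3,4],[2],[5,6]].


Root system A_3: the 3×3 matrix C matches after relabeling.

Ā_7 reps of the 10 weights (A_3, coords as presented):

  1: (2, 3, 0);  2: (2, 3, 0);  3: (1, 5, 1);  4: (2, 1, 1);  5: (4, 3, 0);  6: (0, 1, 3);  7: (4, 3, 0);  8: (0, 1, 3);  9: (2, 3, 0);  10: (0, 1, 3)

The 10 indices split into 5 linkage classes (same alcove rep ⇔ same W_7-dot-orbit):

[[1, 2, 9], [3], [4], [5, 7], [6, 8, 10]]


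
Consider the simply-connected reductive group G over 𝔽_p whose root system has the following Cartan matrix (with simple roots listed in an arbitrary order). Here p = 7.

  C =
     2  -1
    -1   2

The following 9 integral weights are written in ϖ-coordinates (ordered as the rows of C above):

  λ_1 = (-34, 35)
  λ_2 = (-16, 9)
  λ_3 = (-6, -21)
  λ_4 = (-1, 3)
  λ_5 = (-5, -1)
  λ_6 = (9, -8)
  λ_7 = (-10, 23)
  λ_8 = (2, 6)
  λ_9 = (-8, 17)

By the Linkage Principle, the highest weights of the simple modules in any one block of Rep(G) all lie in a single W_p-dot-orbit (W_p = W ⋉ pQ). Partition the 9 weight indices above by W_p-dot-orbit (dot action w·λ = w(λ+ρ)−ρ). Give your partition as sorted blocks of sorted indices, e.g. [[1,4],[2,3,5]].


Cartan matrix: type A_2 (|W|=6); un-permuting the 2 rows.

λ_j+ρ reflected into Ā_7 (⟨·,θ^∨⟩≤7); 2-tuples as given:

  λ_1+ρ ↦ (1, 4);  λ_2+ρ ↦ (1, 2);  λ_3+ρ ↦ (1, 4);  λ_4+ρ ↦ (0, 4);  λ_5+ρ ↦ (0, 4);  λ_6+ρ ↦ (0, 4);  λ_7+ρ ↦ (1, 4);  λ_8+ρ ↦ (0, 4);  λ_9+ρ ↦ (0, 4)

Grouping the 9 weights by Ā_7-representative: 3 linkage classes.

[[1, 3, 7], [2], [4, 5, 6, 8, 9]]


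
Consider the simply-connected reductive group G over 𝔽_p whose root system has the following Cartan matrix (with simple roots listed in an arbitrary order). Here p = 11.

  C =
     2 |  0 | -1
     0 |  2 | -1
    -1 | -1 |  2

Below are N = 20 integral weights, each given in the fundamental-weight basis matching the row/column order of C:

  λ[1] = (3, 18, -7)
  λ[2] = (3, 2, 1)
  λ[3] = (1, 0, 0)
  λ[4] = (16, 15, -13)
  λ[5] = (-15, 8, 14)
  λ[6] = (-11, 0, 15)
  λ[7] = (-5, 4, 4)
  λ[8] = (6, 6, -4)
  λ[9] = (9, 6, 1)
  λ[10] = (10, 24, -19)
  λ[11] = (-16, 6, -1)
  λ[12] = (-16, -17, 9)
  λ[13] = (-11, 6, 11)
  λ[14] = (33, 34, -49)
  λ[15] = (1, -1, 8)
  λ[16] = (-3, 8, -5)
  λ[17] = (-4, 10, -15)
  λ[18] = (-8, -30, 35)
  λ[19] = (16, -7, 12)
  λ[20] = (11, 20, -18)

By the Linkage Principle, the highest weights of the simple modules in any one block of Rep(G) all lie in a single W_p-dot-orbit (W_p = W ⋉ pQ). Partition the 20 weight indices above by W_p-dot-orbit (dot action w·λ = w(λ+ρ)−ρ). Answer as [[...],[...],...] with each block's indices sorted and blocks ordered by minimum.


Dynkin diagram of C (from the 4 off-diagonal −1 entries): A_3.

λ_j+ρ reflected into Ā_11 (⟨·,θ^∨⟩≤11); 3-tuples as given:

  λ_1+ρ ↦ (4, 3, 2)
  λ_2+ρ ↦ (4, 3, 2)
  λ_3+ρ ↦ (2, 1, 1)
  λ_4+ρ ↦ (4, 5, 1)
  λ_5+ρ ↦ (2, 1, 1)
  λ_6+ρ ↦ (4, 5, 1)
  λ_7+ρ ↦ (4, 5, 1)
  λ_8+ρ ↦ (4, 4, 3)
  λ_9+ρ ↦ (2, 1, 1)
  λ_10+ρ ↦ (4, 4, 3)
  λ_11+ρ ↦ (4, 4, 3)
  λ_12+ρ ↦ (4, 5, 1)
  λ_13+ρ ↦ (2, 1, 1)
  λ_14+ρ ↦ (2, 1, 1)
  λ_15+ρ ↦ (2, 0, 9)
  λ_16+ρ ↦ (4, 3, 2)
  λ_17+ρ ↦ (5, 3, 0)
  λ_18+ρ ↦ (4, 4, 3)
  λ_19+ρ ↦ (4, 3, 2)
  λ_20+ρ ↦ (4, 5, 1)

Linkage partition of the 20 weights (6 classes, p=11):

[[1, 2, 16, 19], [3, 5, 9, 13, 14], [4, 6, 7, 12, 20], [8, 10, 11, 18], [15], [17]]


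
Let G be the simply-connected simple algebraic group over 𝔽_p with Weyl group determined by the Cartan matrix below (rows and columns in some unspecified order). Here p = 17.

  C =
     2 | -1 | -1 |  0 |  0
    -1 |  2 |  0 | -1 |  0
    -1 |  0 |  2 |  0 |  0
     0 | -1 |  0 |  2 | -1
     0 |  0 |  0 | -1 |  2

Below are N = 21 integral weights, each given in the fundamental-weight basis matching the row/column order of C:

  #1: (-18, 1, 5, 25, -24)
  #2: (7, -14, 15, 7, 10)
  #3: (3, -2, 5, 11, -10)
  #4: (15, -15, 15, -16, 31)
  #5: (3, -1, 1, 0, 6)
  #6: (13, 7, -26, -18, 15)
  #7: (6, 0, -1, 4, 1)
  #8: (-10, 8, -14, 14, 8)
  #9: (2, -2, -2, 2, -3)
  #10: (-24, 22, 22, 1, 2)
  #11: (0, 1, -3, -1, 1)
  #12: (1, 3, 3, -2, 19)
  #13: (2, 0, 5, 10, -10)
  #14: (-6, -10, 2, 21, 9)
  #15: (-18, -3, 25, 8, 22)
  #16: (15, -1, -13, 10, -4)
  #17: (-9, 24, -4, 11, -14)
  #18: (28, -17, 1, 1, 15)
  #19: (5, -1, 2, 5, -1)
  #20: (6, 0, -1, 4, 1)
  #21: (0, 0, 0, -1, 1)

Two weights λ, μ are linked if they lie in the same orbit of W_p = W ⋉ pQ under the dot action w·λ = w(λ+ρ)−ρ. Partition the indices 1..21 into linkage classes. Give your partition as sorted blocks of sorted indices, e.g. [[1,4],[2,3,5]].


Type A_5, rank 5, |W|=720; reorder rows/cols to standard.

Ā_17 reps of the 21 weights (A_5, coords as presented):

  [1] (6, 0, 3, 6, 0)
  [2] (3, 1, 2, 2, 5)
  [3] (3, 1, 2, 2, 5)
  [4] (1, 1, 1, 0, 2)
  [5] (4, 0, 2, 1, 7)
  [6] (6, 3, 3, 4, 1)
  [7] (7, 1, 0, 5, 2)
  [8] (7, 1, 0, 5, 2)
  [9] (1, 1, 1, 0, 2)
  [10] (6, 0, 3, 6, 0)
  [11] (1, 1, 1, 0, 2)
  [12] (3, 1, 2, 2, 5)
  [13] (3, 1, 2, 2, 5)
  [14] (3, 1, 2, 2, 5)
  [15] (7, 1, 0, 5, 2)
  [16] (4, 0, 2, 1, 7)
  [17] (6, 3, 3, 4, 1)
  [18] (1, 1, 1, 0, 2)
  [19] (6, 0, 3, 6, 0)
  [20] (7, 1, 0, 5, 2)
  [21] (1, 1, 1, 0, 2)

Linkage partition of the 21 weights (6 classes, p=17):

[[1, 10, 19], [2, 3, 12, 13, 14], [4, 9, 11, 18, 21], [5, 16], [6, 17], [7, 8, 15, 20]]


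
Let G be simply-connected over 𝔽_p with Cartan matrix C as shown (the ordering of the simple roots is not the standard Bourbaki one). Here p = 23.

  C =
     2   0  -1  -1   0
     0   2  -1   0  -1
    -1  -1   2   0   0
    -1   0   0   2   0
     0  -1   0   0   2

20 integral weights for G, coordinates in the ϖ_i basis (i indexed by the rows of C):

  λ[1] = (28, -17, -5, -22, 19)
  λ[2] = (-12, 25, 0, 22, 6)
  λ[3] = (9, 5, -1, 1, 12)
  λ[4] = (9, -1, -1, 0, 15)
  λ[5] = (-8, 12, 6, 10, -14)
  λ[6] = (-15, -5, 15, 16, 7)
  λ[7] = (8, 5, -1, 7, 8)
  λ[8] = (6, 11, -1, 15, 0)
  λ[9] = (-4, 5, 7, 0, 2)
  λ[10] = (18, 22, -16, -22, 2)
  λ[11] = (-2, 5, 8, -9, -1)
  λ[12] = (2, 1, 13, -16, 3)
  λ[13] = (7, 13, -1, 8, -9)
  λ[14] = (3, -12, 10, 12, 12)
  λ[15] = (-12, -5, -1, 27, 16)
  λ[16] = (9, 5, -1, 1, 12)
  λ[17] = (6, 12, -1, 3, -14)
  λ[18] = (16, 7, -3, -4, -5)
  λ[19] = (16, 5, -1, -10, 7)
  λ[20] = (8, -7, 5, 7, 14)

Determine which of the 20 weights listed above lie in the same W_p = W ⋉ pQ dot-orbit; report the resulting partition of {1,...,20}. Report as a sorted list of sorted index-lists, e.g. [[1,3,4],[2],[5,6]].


Cartan matrix: type A_5 (|W|=720); un-permuting the 5 rows.

Ā_23 reps of the 20 weights (A_5, coords as presented):

  [1] (12, 2, 2, 3, 4);  [2] (7, 0, 0, 3, 12);  [3] (4, 6, 0, 6, 5);  [4] (7, 0, 0, 3, 12);  [5] (7, 0, 0, 3, 12);  [6] (12, 2, 2, 3, 4);  [7] (8, 6, 0, 1, 0);  [8] (7, 0, 0, 3, 12);  [9] (1, 6, 5, 2, 3);  [10] (12, 2, 2, 3, 4);  [11] (8, 6, 0, 1, 0);  [12] (12, 2, 2, 3, 4);  [13] (8, 6, 0, 1, 0);  [14] (4, 6, 0, 6, 5);  [15] (4, 6, 0, 6, 5);  [16] (4, 6, 0, 6, 5);  [17] (7, 0, 0, 3, 12);  [18] (12, 2, 2, 3, 4);  [19] (8, 6, 0, 1, 0);  [20] (8, 6, 0, 1, 0)

Partition of {1..20} into 5 W_23-dot-orbits:

[[1, 6, 10, 12, 18], [2, 4, 5, 8, 17], [3, 14, 15, 16], [7, 11, 13, 19, 20], [9]]


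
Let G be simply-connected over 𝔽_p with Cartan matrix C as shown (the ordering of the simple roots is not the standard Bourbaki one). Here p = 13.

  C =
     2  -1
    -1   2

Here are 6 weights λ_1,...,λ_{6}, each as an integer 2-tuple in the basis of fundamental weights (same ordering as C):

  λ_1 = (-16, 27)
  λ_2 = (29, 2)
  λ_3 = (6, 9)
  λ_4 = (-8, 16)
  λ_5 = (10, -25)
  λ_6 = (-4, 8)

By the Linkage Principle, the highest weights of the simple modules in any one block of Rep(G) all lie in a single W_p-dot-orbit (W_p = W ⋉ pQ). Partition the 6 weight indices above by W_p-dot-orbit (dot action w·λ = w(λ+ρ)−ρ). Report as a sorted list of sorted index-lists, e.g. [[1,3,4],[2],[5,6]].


Cartan matrix: type A_2 (|W|=6); un-permuting the 2 rows.

Each λ_j+ρ reduced to Ā_13; 2-tuples below use C's row order:

  [1] (2, 0);  [2] (3, 6);  [3] (3, 6);  [4] (3, 6);  [5] (2, 0);  [6] (3, 6)

These 6 weights hit 2 W_13-dot-orbits; sizes (2, 4):

[[1, 5], [2, 3, 4, 6]]


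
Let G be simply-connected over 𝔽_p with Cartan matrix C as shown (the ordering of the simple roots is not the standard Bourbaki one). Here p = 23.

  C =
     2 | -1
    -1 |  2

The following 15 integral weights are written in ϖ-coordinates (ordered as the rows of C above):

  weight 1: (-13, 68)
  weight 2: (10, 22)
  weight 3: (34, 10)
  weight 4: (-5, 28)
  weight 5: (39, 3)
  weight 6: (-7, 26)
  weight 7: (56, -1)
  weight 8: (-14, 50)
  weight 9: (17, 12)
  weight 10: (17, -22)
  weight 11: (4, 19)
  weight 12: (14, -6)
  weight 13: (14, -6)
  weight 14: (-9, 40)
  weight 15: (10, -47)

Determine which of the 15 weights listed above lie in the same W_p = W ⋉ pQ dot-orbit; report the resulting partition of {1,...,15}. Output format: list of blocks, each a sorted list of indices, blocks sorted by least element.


Dynkin diagram of C (from the 2 off-diagonal −1 entries): A_2.

W_23-reps of the 15 weights in Ā_23 (same 2-coord order as C):

  [1] (0, 12)
  [2] (0, 12)
  [3] (0, 12)
  [4] (2, 17)
  [5] (2, 17)
  [6] (2, 17)
  [7] (0, 12)
  [8] (10, 5)
  [9] (10, 5)
  [10] (3, 18)
  [11] (3, 18)
  [12] (10, 5)
  [13] (10, 5)
  [14] (10, 5)
  [15] (0, 12)

Linkage partition of the 15 weights (4 classes, p=23):

[[1, 2, 3, 7, 15], [4, 5, 6], [8, 9, 12, 13, 14], [10, 11]]


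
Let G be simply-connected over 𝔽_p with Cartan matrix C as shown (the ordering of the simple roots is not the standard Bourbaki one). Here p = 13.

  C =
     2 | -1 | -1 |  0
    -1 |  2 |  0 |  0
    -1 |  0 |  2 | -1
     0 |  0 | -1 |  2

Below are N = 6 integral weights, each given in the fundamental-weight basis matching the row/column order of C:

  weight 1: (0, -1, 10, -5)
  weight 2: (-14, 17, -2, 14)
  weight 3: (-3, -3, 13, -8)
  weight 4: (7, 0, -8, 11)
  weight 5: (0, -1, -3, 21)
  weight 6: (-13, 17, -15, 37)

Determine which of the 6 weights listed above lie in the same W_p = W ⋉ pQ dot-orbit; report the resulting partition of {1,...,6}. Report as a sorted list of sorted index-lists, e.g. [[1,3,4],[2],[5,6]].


Type A_4, rank 4, |W|=120; reorder rows/cols to standard.

Folding the 6 weights λ_j+ρ into Ā_13 (reps in the given 4-coord order):

  λ_1+ρ ↦ (1, 0, 7, 4) · λ_2+ρ ↦ (1, 0, 7, 4) · λ_3+ρ ↦ (2, 1, 3, 6) · λ_4+ρ ↦ (1, 0, 7, 4) · λ_5+ρ ↦ (1, 0, 7, 4) · λ_6+ρ ↦ (1, 0, 7, 4)

These 6 weights hit 2 W_13-dot-orbits; sizes (5, 1):

[[1, 2, 4, 5, 6], [3]]


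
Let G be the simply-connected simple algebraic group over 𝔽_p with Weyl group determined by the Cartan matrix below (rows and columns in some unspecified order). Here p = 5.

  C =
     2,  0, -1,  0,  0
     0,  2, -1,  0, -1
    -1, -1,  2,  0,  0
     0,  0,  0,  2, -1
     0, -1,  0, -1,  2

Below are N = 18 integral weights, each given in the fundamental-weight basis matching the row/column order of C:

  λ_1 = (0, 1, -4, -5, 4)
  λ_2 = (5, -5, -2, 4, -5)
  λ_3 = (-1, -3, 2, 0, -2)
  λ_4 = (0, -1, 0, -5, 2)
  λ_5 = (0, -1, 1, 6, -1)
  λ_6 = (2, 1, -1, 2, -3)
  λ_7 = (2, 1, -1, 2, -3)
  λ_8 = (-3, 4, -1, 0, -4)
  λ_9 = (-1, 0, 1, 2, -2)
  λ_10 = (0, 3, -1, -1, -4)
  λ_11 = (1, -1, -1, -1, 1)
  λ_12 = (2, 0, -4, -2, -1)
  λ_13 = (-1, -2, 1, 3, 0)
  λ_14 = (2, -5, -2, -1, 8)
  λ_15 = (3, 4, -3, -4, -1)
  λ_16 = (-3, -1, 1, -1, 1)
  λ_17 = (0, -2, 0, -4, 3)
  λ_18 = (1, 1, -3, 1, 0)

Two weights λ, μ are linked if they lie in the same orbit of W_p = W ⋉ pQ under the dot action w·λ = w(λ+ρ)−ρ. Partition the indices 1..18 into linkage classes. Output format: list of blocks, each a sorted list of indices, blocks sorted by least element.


Root system A_5: the 5×5 matrix C matches after relabeling.

λ_j+ρ reflected into Ā_5 (⟨·,θ^∨⟩≤5); 5-tuples as given:

  1: (0, 1, 0, 2, 0) · 2: (1, 1, 0, 3, 0) · 3: (0, 1, 0, 2, 0) · 4: (1, 1, 0, 3, 0) · 5: (2, 0, 0, 0, 2) · 6: (2, 0, 0, 0, 2) · 7: (2, 0, 0, 0, 2) · 8: (0, 0, 2, 2, 1) · 9: (0, 0, 2, 2, 1) · 10: (1, 1, 0, 3, 0) · 11: (2, 0, 0, 0, 2) · 12: (0, 1, 0, 2, 0) · 13: (1, 1, 0, 3, 0) · 14: (0, 1, 0, 2, 0) · 15: (0, 0, 2, 2, 1) · 16: (2, 0, 0, 0, 2) · 17: (1, 1, 0, 3, 0) · 18: (0, 0, 2, 2, 1)

Grouping the 18 weights by Ā_5-representative: 4 linkage classes.

[[1, 3, 12, 14], [2, 4, 10, 13, 17], [5, 6, 7, 11, 16], [8, 9, 15, 18]]


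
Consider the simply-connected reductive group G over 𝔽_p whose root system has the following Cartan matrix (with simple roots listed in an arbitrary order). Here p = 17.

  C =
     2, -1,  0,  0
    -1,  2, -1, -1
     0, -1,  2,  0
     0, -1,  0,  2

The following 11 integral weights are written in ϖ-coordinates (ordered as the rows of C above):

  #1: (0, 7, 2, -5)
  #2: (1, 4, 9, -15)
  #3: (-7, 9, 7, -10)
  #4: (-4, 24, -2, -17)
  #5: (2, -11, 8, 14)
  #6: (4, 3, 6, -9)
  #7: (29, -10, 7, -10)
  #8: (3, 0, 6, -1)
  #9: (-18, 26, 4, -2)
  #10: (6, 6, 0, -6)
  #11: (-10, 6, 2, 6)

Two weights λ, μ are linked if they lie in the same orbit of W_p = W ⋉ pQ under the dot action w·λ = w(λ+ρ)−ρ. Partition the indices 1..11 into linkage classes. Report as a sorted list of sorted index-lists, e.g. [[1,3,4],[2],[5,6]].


C ↔ D_4 under row/col permutation; |W(D_4)| = 192.

Ā_17 reps of the 11 weights (D_4, coords as presented):

  [1] (1, 4, 3, 4)
  [2] (7, 2, 1, 5)
  [3] (1, 4, 3, 4)
  [4] (1, 4, 3, 4)
  [5] (7, 2, 1, 5)
  [6] (1, 4, 3, 4)
  [7] (1, 4, 3, 4)
  [8] (4, 1, 7, 0)
  [9] (7, 2, 1, 5)
  [10] (7, 2, 1, 5)
  [11] (7, 2, 1, 5)

Grouping the 11 weights by Ā_17-representative: 3 linkage classes.

[[1, 3, 4, 6, 7], [2, 5, 9, 10, 11], [8]]


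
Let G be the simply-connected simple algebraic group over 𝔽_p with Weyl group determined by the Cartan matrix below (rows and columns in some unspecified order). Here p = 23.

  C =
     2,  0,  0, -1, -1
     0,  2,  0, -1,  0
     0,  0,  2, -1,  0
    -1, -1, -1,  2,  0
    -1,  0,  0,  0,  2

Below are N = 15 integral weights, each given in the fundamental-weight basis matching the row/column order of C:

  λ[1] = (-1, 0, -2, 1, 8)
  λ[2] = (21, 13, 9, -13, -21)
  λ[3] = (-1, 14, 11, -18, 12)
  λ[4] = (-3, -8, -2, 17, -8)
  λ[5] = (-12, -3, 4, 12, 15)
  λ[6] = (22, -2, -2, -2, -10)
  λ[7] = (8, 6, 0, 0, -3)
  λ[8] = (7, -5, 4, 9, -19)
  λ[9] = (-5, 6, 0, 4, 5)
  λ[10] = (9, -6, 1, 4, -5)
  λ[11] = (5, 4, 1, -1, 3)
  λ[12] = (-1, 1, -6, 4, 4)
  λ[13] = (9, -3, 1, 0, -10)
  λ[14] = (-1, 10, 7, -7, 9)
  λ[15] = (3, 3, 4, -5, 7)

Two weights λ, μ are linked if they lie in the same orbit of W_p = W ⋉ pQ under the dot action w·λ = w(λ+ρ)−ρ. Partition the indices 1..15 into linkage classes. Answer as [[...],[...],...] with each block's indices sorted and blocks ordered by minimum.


Type D_5, rank 5, |W|=1920; reorder rows/cols to standard.

Ā_23 reps of the 15 weights (D_5, coords as presented):

    1: (0, 1, 1, 1, 9)
    2: (0, 1, 1, 1, 9)
    3: (6, 5, 2, 0, 4)
    4: (4, 7, 1, 1, 2)
    5: (0, 2, 5, 0, 5)
    6: (0, 1, 1, 1, 9)
    7: (4, 7, 1, 1, 2)
    8: (0, 0, 1, 4, 8)
    9: (4, 7, 1, 1, 2)
    10: (6, 5, 2, 0, 4)
    11: (6, 5, 2, 0, 4)
    12: (0, 2, 5, 0, 5)
    13: (0, 1, 1, 1, 9)
    14: (6, 5, 2, 0, 4)
    15: (0, 0, 1, 4, 8)

The 15 indices split into 5 linkage classes (same alcove rep ⇔ same W_23-dot-orbit):

[[1, 2, 6, 13], [3, 10, 11, 14], [4, 7, 9], [5, 12], [8, 15]]


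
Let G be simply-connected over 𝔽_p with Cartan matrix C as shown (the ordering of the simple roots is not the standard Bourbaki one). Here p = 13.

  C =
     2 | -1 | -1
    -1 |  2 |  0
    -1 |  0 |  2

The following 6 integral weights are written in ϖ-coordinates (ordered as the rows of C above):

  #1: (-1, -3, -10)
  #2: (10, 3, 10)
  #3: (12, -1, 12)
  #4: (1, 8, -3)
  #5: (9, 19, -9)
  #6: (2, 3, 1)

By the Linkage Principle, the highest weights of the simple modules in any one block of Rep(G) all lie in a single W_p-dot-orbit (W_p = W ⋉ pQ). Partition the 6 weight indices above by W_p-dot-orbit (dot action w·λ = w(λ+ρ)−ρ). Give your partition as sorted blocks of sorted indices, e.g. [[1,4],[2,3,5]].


A_3 Cartan matrix, 3 simple roots permuted; ρ=(1,1,1).

λ_j+ρ reflected into Ā_13 (⟨·,θ^∨⟩≤13); 3-tuples as given:

    [1] (0, 9, 2)
    [2] (0, 9, 2)
    [3] (0, 13, 0)
    [4] (0, 9, 2)
    [5] (3, 4, 2)
    [6] (3, 4, 2)

Linkage partition of the 6 weights (3 classes, p=13):

[[1, 2, 4], [3], [5, 6]]


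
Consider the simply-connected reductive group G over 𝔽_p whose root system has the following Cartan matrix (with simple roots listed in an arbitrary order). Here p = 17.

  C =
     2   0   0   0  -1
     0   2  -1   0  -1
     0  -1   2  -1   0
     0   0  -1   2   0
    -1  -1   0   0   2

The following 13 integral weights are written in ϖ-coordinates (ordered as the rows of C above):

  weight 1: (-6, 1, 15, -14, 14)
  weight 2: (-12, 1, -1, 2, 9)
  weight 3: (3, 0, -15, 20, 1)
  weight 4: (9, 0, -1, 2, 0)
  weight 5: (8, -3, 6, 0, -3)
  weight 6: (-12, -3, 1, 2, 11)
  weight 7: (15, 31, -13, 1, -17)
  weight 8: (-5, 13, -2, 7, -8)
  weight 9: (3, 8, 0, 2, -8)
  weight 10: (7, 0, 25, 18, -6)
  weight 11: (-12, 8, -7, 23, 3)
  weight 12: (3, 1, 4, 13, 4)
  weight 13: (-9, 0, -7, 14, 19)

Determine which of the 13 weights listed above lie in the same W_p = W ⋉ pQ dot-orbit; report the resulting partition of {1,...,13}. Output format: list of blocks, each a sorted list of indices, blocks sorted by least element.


Dynkin diagram of C (from the 8 off-diagonal −1 entries): A_5.

Each λ_j+ρ reduced to Ā_17; 5-tuples below use C's row order:

  λ_1 → (10, 1, 0, 3, 1)
  λ_2 → (10, 1, 0, 3, 1)
  λ_3 → (3, 2, 1, 3, 4)
  λ_4 → (10, 1, 0, 3, 1)
  λ_5 → (5, 2, 3, 1, 2)
  λ_6 → (10, 1, 0, 3, 1)
  λ_7 → (10, 1, 0, 3, 1)
  λ_8 → (3, 2, 1, 3, 4)
  λ_9 → (3, 2, 1, 3, 4)
  λ_10 → (5, 2, 3, 1, 2)
  λ_11 → (3, 2, 1, 3, 4)
  λ_12 → (5, 2, 3, 1, 2)
  λ_13 → (5, 2, 3, 1, 2)

3 distinct reps among the 13 weights ⇒ 3 W_17-linkage classes:

[[1, 2, 4, 6, 7], [3, 8, 9, 11], [5, 10, 12, 13]]


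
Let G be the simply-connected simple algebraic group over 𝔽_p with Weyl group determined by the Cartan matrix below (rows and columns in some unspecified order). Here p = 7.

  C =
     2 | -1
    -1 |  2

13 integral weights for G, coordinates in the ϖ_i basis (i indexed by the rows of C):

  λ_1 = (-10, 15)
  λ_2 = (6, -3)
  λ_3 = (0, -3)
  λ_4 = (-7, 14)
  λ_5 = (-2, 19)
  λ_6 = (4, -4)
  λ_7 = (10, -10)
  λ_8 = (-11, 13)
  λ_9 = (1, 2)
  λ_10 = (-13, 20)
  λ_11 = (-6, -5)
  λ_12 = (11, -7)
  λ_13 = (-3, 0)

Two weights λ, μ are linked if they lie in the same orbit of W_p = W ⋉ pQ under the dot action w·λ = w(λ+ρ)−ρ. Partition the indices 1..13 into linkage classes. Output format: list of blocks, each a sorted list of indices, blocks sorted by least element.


Cartan matrix: type A_2 (|W|=6); un-permuting the 2 rows.

W_7-reps of the 13 weights in Ā_7 (same 2-coord order as C):

    1: (2, 0)
    2: (5, 2)
    3: (1, 1)
    4: (1, 1)
    5: (1, 1)
    6: (2, 3)
    7: (2, 3)
    8: (0, 3)
    9: (2, 3)
    10: (5, 2)
    11: (2, 3)
    12: (1, 1)
    13: (1, 1)

5 distinct reps among the 13 weights ⇒ 5 W_7-linkage classes:

[[1], [2, 10], [3, 4, 5, 12, 13], [6, 7, 9, 11], [8]]
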